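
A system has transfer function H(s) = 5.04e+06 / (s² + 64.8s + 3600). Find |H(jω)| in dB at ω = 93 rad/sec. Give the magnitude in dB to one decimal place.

56.1 dB

|(j93)² + 64.8(j93) + 3600| = |-5049 + j6026.4| = 7862
|H(j93)| = 5.04e+06 / 7862 = 641.06
20 log₁₀(641.06) = 56.14 dB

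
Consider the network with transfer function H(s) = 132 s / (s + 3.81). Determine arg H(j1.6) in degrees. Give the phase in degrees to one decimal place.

∠(j1.6) = 90.00°
∠(j1.6 + 3.81) = arctan(1.6/3.81) = 22.78°
∠H(j1.6) = 90.00° − 22.78° = 67.22°

67.2 deg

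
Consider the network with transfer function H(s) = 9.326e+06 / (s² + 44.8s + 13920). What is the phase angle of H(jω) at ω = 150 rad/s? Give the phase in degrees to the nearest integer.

-142°

∠[(j150)² + 44.8(j150) + 13920] = ∠[-8580 + j6720] = 141.93°
∠H(j150) = −141.93° = -141.93°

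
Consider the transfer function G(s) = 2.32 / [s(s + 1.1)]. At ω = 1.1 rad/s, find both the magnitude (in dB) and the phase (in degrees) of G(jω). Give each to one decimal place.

|G| = 2.6 dB, ∠G = -135.0°

|j1.1 + 1.1| = √(1.1² + 1.1²) = 1.556
|j1.1| = 1.1
|G(j1.1)| = 2.32 / (1.556 × 1.1) = 1.3558
20 log₁₀(1.3558) = 2.64 dB
∠(j1.1 + 1.1) = arctan(1.1/1.1) = 45.00°
∠(j1.1) = 90.00°
∠G(j1.1) = − (45.00° + 90.00°) = -135.00°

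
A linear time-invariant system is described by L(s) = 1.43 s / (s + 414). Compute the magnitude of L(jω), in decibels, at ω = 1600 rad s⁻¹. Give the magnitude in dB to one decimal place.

2.8 dB

|j1600| = 1600
|j1600 + 414| = √(1600² + 414²) = 1653
|L(j1600)| = 1.43 × 1600 / 1653 = 1.3844
20 log₁₀(1.3844) = 2.83 dB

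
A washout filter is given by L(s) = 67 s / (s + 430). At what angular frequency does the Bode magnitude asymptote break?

430 rad/s

The single real pole at s = −430 gives a corner at ω = 430 rad/s.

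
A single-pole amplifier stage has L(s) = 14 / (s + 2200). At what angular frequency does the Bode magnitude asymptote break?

The single real pole at s = −2200 gives a corner at ω = 2200 rad/s.

2200 rad/s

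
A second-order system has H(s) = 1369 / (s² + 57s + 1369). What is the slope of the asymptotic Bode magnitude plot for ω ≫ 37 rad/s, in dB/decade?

With 0 zeros and 2 poles, the high-frequency asymptotic slope is 20 × (0 − 2) = -40 dB/decade.

-40 dB/decade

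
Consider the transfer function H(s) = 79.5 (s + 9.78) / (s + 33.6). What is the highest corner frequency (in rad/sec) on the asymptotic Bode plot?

33.6 rad/sec

Break frequencies occur at each pole and zero magnitude: 9.78 rad/sec, 33.6 rad/sec.
The highest is 33.6 rad/sec.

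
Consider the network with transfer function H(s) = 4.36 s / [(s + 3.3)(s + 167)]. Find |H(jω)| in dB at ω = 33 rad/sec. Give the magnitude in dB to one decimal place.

-31.9 dB

|j33| = 33
|j33 + 3.3| = √(33² + 3.3²) = 33.16
|j33 + 167| = √(33² + 167²) = 170.2
|H(j33)| = 4.36 × 33 / (33.16 × 170.2) = 0.025485
20 log₁₀(0.025485) = -31.87 dB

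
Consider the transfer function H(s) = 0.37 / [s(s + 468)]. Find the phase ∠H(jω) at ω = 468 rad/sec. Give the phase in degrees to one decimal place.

∠(j468 + 468) = arctan(468/468) = 45.00°
∠(j468) = 90.00°
∠H(j468) = − (45.00° + 90.00°) = -135.00°

-135.0 deg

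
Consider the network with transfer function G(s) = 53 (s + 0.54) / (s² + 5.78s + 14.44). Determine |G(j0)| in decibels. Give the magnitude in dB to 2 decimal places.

5.94 dB

G(0) = 53 × 0.54 / 14.44 = 1.982
20 log₁₀(1.982) = 5.942 dB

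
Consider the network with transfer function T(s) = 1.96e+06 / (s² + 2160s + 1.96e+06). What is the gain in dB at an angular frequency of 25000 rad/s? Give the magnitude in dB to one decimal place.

-50.1 dB

|(j25000)² + 2160(j25000) + 1.96e+06| = |-6.2304e+08 + j5.4e+07| = 6.254e+08
|T(j25000)| = 1.96e+06 / 6.254e+08 = 0.0031341
20 log₁₀(0.0031341) = -50.08 dB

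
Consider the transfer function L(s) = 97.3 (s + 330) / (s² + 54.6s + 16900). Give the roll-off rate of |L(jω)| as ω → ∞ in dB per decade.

With 1 zero and 2 poles, the high-frequency asymptotic slope is 20 × (1 − 2) = -20 dB/decade.

-20 dB/decade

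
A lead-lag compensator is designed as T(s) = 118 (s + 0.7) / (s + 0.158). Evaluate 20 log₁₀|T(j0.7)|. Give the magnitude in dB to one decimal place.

|j0.7 + 0.7| = √(0.7² + 0.7²) = 0.9899
|j0.7 + 0.158| = √(0.7² + 0.158²) = 0.7176
|T(j0.7)| = 118 × 0.9899 / 0.7176 = 162.78
20 log₁₀(162.78) = 44.23 dB

44.2 dB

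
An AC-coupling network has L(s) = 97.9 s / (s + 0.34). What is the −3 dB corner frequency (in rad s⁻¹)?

0.34 rad s⁻¹

For a single-pole high-pass, the −3 dB point is at the pole: ω = 0.34 rad s⁻¹.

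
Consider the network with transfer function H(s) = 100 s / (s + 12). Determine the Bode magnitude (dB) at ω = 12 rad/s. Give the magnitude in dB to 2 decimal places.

36.99 dB

|j12| = 12
|j12 + 12| = √(12² + 12²) = 16.97
|H(j12)| = 100 × 12 / 16.97 = 70.711
20 log₁₀(70.711) = 36.990 dB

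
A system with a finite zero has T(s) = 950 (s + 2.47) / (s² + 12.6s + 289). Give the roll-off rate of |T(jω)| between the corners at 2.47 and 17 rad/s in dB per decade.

20 dB/decade

In this band the factors already past their corner are: zero at 2.47; net slope = 20 dB/decade.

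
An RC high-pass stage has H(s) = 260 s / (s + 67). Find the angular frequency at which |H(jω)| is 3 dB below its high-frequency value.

67 rad/sec

For a single-pole high-pass, the −3 dB point is at the pole: ω = 67 rad/sec.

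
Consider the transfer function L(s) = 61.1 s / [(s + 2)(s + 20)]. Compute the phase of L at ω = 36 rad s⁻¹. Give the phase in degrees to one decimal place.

∠(j36) = 90.00°
∠(j36 + 2) = arctan(36/2) = 86.82°
∠(j36 + 20) = arctan(36/20) = 60.95°
∠L(j36) = 90.00° − (86.82° + 60.95°) = -57.77°

-57.8 deg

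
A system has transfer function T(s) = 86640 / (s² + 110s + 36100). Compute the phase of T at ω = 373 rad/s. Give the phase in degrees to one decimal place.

-158.3 deg

∠[(j373)² + 110(j373) + 36100] = ∠[-1.0303e+05 + j41030] = 158.29°
∠T(j373) = −158.29° = -158.29°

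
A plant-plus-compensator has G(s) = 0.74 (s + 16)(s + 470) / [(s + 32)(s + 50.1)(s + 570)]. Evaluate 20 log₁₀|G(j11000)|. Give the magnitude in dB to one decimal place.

-83.4 dB

|j11000 + 16| = √(11000² + 16²) = 1.1e+04
|j11000 + 470| = √(11000² + 470²) = 1.101e+04
|j11000 + 32| = √(11000² + 32²) = 1.1e+04
|j11000 + 50.1| = √(11000² + 50.1²) = 1.1e+04
|j11000 + 570| = √(11000² + 570²) = 1.101e+04
|G(j11000)| = 0.74 × 1.1e+04 × 1.101e+04 / (1.1e+04 × 1.1e+04 × 1.101e+04) = 6.7243e-05
20 log₁₀(6.7243e-05) = -83.45 dB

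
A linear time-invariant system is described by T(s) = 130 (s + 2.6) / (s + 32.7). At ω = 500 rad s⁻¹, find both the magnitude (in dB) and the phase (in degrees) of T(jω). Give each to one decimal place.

|T| = 42.3 dB, ∠T = 3.4°

|j500 + 2.6| = √(500² + 2.6²) = 500
|j500 + 32.7| = √(500² + 32.7²) = 501.1
|T(j500)| = 130 × 500 / 501.1 = 129.72
20 log₁₀(129.72) = 42.26 dB
∠(j500 + 2.6) = arctan(500/2.6) = 89.70°
∠(j500 + 32.7) = arctan(500/32.7) = 86.26°
∠T(j500) = 89.70° − 86.26° = 3.44°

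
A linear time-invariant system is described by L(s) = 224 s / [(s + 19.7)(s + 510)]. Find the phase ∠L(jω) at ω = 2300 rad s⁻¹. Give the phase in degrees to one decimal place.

-77.0°

∠(j2300) = 90.00°
∠(j2300 + 19.7) = arctan(2300/19.7) = 89.51°
∠(j2300 + 510) = arctan(2300/510) = 77.50°
∠L(j2300) = 90.00° − (89.51° + 77.50°) = -77.01°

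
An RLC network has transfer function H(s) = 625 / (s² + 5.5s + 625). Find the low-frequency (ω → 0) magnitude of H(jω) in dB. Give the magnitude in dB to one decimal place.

0.0 dB

H(0) = 625 / 625 = 1
20 log₁₀(1) = 0.00 dB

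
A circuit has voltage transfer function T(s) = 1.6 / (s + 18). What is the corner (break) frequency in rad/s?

The single real pole at s = −18 gives a corner at ω = 18 rad/s.

18 rad/s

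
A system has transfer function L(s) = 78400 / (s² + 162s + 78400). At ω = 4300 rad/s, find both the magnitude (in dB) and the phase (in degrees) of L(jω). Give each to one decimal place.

|(j4300)² + 162(j4300) + 78400| = |-1.8412e+07 + j6.966e+05| = 1.842e+07
|L(j4300)| = 78400 / 1.842e+07 = 0.0042551
20 log₁₀(0.0042551) = -47.42 dB
∠[(j4300)² + 162(j4300) + 78400] = ∠[-1.8412e+07 + j6.966e+05] = 177.83°
∠L(j4300) = −177.83° = -177.83°

|L| = -47.4 dB, ∠L = -177.8°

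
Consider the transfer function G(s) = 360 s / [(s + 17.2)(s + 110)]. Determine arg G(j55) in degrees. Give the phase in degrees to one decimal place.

-9.2°

∠(j55) = 90.00°
∠(j55 + 17.2) = arctan(55/17.2) = 72.63°
∠(j55 + 110) = arctan(55/110) = 26.57°
∠G(j55) = 90.00° − (72.63° + 26.57°) = -9.20°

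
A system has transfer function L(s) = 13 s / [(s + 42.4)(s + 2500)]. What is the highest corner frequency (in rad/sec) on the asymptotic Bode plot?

Break frequencies occur at each pole and zero magnitude: 42.4 rad/sec, 2500 rad/sec.
The highest is 2500 rad/sec.

2500 rad/sec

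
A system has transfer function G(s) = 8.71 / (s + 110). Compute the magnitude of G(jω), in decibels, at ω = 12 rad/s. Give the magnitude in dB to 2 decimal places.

|j12 + 110| = √(12² + 110²) = 110.7
|G(j12)| = 8.71 / 110.7 = 0.078715
20 log₁₀(0.078715) = -22.079 dB

-22.08 dB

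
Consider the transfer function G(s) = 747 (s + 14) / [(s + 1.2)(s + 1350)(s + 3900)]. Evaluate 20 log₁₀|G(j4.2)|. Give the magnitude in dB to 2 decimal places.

-66.47 dB

|j4.2 + 14| = √(4.2² + 14²) = 14.62
|j4.2 + 1.2| = √(4.2² + 1.2²) = 4.368
|j4.2 + 1350| = √(4.2² + 1350²) = 1350
|j4.2 + 3900| = √(4.2² + 3900²) = 3900
|G(j4.2)| = 747 × 14.62 / (4.368 × 1350 × 3900) = 0.00047476
20 log₁₀(0.00047476) = -66.471 dB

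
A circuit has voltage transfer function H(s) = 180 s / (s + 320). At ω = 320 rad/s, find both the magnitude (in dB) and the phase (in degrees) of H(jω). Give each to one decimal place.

|j320| = 320
|j320 + 320| = √(320² + 320²) = 452.5
|H(j320)| = 180 × 320 / 452.5 = 127.28
20 log₁₀(127.28) = 42.10 dB
∠(j320) = 90.00°
∠(j320 + 320) = arctan(320/320) = 45.00°
∠H(j320) = 90.00° − 45.00° = 45.00°

|H| = 42.1 dB, ∠H = 45.0°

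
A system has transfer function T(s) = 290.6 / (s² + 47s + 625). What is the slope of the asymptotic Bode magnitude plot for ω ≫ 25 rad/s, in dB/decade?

-40 dB/decade

With 0 zeros and 2 poles, the high-frequency asymptotic slope is 20 × (0 − 2) = -40 dB/decade.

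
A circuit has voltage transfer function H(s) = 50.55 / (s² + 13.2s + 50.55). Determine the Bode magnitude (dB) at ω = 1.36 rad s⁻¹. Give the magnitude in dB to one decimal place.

|(j1.36)² + 13.2(j1.36) + 50.55| = |48.7 + j17.952| = 51.9
|H(j1.36)| = 50.55 / 51.9 = 0.97392
20 log₁₀(0.97392) = -0.23 dB

-0.2 dB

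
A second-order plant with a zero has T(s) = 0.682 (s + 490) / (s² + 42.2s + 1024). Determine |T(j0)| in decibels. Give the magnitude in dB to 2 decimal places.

-9.73 dB

T(0) = 0.682 × 490 / 1024 = 0.32635
20 log₁₀(0.32635) = -9.726 dB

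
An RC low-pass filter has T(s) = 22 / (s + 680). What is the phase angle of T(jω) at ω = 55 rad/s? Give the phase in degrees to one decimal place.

∠(j55 + 680) = arctan(55/680) = 4.62°
∠T(j55) = −4.62° = -4.62°

-4.6°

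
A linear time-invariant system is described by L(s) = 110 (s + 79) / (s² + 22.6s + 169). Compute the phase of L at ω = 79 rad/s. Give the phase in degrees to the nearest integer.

-119 deg

∠(j79 + 79) = arctan(79/79) = 45.00°
∠[(j79)² + 22.6(j79) + 169] = ∠[-6072 + j1785.4] = 163.61°
∠L(j79) = 45.00° − 163.61° = -118.61°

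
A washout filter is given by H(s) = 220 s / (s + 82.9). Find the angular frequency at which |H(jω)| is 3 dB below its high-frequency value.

For a single-pole high-pass, the −3 dB point is at the pole: ω = 82.9 rad s⁻¹.

82.9 rad s⁻¹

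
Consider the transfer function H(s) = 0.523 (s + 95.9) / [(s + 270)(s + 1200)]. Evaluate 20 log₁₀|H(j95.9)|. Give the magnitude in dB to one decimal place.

-73.7 dB

|j95.9 + 95.9| = √(95.9² + 95.9²) = 135.6
|j95.9 + 270| = √(95.9² + 270²) = 286.5
|j95.9 + 1200| = √(95.9² + 1200²) = 1204
|H(j95.9)| = 0.523 × 135.6 / (286.5 × 1204) = 0.00020564
20 log₁₀(0.00020564) = -73.74 dB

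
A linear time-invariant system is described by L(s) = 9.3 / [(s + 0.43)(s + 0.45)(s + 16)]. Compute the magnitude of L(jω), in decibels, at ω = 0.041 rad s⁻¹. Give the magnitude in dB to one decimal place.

|j0.041 + 0.43| = √(0.041² + 0.43²) = 0.432
|j0.041 + 0.45| = √(0.041² + 0.45²) = 0.4519
|j0.041 + 16| = √(0.041² + 16²) = 16
|L(j0.041)| = 9.3 / (0.432 × 0.4519 × 16) = 2.978
20 log₁₀(2.978) = 9.48 dB

9.5 dB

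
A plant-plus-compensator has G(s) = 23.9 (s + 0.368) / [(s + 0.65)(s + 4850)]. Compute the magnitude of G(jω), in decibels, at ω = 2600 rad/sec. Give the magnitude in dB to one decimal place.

-47.2 dB

|j2600 + 0.368| = √(2600² + 0.368²) = 2600
|j2600 + 0.65| = √(2600² + 0.65²) = 2600
|j2600 + 4850| = √(2600² + 4850²) = 5503
|G(j2600)| = 23.9 × 2600 / (2600 × 5503) = 0.0043431
20 log₁₀(0.0043431) = -47.24 dB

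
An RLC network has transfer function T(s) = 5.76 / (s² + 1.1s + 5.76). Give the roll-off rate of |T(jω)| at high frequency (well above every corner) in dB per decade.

-40 dB/decade

With 0 zeros and 2 poles, the high-frequency asymptotic slope is 20 × (0 − 2) = -40 dB/decade.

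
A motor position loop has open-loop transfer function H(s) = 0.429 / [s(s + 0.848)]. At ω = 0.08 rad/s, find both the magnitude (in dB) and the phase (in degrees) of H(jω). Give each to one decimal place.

|j0.08 + 0.848| = √(0.08² + 0.848²) = 0.8518
|j0.08| = 0.08
|H(j0.08)| = 0.429 / (0.8518 × 0.08) = 6.2957
20 log₁₀(6.2957) = 15.98 dB
∠(j0.08 + 0.848) = arctan(0.08/0.848) = 5.39°
∠(j0.08) = 90.00°
∠H(j0.08) = − (5.39° + 90.00°) = -95.39°

|H| = 16.0 dB, ∠H = -95.4°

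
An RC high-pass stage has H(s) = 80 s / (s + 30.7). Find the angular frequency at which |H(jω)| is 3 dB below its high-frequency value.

For a single-pole high-pass, the −3 dB point is at the pole: ω = 30.7 rad/s.

30.7 rad/s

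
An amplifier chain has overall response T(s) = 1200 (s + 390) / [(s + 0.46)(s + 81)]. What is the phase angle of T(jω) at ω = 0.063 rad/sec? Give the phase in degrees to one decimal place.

-7.8 deg

∠(j0.063 + 390) = arctan(0.063/390) = 0.01°
∠(j0.063 + 0.46) = arctan(0.063/0.46) = 7.80°
∠(j0.063 + 81) = arctan(0.063/81) = 0.04°
∠T(j0.063) = 0.01° − (7.80° + 0.04°) = -7.83°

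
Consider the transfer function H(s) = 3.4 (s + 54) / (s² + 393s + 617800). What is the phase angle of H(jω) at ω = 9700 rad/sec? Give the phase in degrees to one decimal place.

-88.0°

∠(j9700 + 54) = arctan(9700/54) = 89.68°
∠[(j9700)² + 393(j9700) + 617800] = ∠[-9.3472e+07 + j3.8121e+06] = 177.66°
∠H(j9700) = 89.68° − 177.66° = -87.98°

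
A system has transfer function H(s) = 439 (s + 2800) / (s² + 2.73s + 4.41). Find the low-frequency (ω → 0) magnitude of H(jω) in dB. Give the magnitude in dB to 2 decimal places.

108.90 dB

H(0) = 439 × 2800 / 4.41 = 2.7873e+05
20 log₁₀(2.7873e+05) = 108.904 dB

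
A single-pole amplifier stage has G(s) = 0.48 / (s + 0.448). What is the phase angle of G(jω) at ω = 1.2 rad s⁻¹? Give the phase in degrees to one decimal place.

∠(j1.2 + 0.448) = arctan(1.2/0.448) = 69.53°
∠G(j1.2) = −69.53° = -69.53°

-69.5°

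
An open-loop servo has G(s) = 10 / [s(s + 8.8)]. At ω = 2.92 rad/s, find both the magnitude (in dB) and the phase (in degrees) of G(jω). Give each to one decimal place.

|G| = -8.7 dB, ∠G = -108.4°

|j2.92 + 8.8| = √(2.92² + 8.8²) = 9.272
|j2.92| = 2.92
|G(j2.92)| = 10 / (9.272 × 2.92) = 0.36936
20 log₁₀(0.36936) = -8.65 dB
∠(j2.92 + 8.8) = arctan(2.92/8.8) = 18.36°
∠(j2.92) = 90.00°
∠G(j2.92) = − (18.36° + 90.00°) = -108.36°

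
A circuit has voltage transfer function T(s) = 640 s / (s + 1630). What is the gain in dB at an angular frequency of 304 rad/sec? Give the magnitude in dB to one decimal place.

|j304| = 304
|j304 + 1630| = √(304² + 1630²) = 1658
|T(j304)| = 640 × 304 / 1658 = 117.34
20 log₁₀(117.34) = 41.39 dB

41.4 dB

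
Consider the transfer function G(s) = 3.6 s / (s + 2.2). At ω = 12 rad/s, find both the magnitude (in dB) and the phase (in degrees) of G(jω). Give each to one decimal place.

|G| = 11.0 dB, ∠G = 10.4°

|j12| = 12
|j12 + 2.2| = √(12² + 2.2²) = 12.2
|G(j12)| = 3.6 × 12 / 12.2 = 3.541
20 log₁₀(3.541) = 10.98 dB
∠(j12) = 90.00°
∠(j12 + 2.2) = arctan(12/2.2) = 79.61°
∠G(j12) = 90.00° − 79.61° = 10.39°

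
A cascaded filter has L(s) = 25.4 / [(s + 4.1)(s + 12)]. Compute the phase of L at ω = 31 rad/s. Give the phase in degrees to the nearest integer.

∠(j31 + 4.1) = arctan(31/4.1) = 82.47°
∠(j31 + 12) = arctan(31/12) = 68.84°
∠L(j31) = − (82.47° + 68.84°) = -151.30°

-151°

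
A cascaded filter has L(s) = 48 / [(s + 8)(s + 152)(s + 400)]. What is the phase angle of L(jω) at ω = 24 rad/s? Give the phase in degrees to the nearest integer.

∠(j24 + 8) = arctan(24/8) = 71.57°
∠(j24 + 152) = arctan(24/152) = 8.97°
∠(j24 + 400) = arctan(24/400) = 3.43°
∠L(j24) = − (71.57° + 8.97° + 3.43°) = -83.97°

-84°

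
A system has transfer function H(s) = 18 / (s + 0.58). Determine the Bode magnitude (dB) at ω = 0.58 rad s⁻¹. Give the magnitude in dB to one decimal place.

26.8 dB

|j0.58 + 0.58| = √(0.58² + 0.58²) = 0.8202
|H(j0.58)| = 18 / 0.8202 = 21.945
20 log₁₀(21.945) = 26.83 dB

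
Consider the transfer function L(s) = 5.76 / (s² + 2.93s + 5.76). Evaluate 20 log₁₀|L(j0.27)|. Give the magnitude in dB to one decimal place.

0.0 dB

|(j0.27)² + 2.93(j0.27) + 5.76| = |5.6871 + j0.7911| = 5.742
|L(j0.27)| = 5.76 / 5.742 = 1.0032
20 log₁₀(1.0032) = 0.03 dB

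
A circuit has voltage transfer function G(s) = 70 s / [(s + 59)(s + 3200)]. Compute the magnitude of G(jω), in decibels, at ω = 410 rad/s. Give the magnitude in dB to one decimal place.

|j410| = 410
|j410 + 59| = √(410² + 59²) = 414.2
|j410 + 3200| = √(410² + 3200²) = 3226
|G(j410)| = 70 × 410 / (414.2 × 3226) = 0.021476
20 log₁₀(0.021476) = -33.36 dB

-33.4 dB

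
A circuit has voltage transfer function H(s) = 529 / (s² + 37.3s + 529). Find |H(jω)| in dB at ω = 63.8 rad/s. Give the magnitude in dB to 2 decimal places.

-18.13 dB

|(j63.8)² + 37.3(j63.8) + 529| = |-3541.4 + j2379.7| = 4267
|H(j63.8)| = 529 / 4267 = 0.12398
20 log₁₀(0.12398) = -18.133 dB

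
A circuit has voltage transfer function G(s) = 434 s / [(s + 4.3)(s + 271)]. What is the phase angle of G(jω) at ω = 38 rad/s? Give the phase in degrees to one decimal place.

-1.5°

∠(j38) = 90.00°
∠(j38 + 4.3) = arctan(38/4.3) = 83.54°
∠(j38 + 271) = arctan(38/271) = 7.98°
∠G(j38) = 90.00° − (83.54° + 7.98°) = -1.53°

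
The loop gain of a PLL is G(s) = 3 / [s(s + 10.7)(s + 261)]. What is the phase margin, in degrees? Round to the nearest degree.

90°

Gain crossover: |G(jω)| = 1 at ω ≈ 0.00107 rad/sec.
∠G(j0.00107) = −90° − arctan(0.00107/10.7) − arctan(0.00107/261) ≈ -90.01°
PM = 180° + (-90.01°) = 89.99°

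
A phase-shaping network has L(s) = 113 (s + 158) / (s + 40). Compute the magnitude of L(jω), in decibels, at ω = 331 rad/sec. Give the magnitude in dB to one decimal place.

|j331 + 158| = √(331² + 158²) = 366.8
|j331 + 40| = √(331² + 40²) = 333.4
|L(j331)| = 113 × 366.8 / 333.4 = 124.31
20 log₁₀(124.31) = 41.89 dB

41.9 dB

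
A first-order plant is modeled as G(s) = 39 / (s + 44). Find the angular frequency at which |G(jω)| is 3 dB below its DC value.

44 rad s⁻¹

For a single-pole low-pass, the −3 dB point is at the pole: ω = 44 rad s⁻¹.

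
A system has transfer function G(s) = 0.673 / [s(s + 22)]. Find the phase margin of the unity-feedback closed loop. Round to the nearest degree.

90°

Gain crossover: |G(jω)| = 1 at ω ≈ 0.0306 rad/sec.
∠G(j0.0306) = −90° − arctan(0.0306/22) ≈ -90.08°
PM = 180° + (-90.08°) = 89.92°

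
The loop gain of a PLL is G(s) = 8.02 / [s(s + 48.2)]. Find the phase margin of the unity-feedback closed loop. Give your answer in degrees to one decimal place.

89.8°

Gain crossover: |G(jω)| = 1 at ω ≈ 0.166 rad s⁻¹.
∠G(j0.166) = −90° − arctan(0.166/48.2) ≈ -90.20°
PM = 180° + (-90.20°) = 89.80°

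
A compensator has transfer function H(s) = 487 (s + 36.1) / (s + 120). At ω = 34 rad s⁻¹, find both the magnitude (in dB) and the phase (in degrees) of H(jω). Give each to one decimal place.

|j34 + 36.1| = √(34² + 36.1²) = 49.59
|j34 + 120| = √(34² + 120²) = 124.7
|H(j34)| = 487 × 49.59 / 124.7 = 193.63
20 log₁₀(193.63) = 45.74 dB
∠(j34 + 36.1) = arctan(34/36.1) = 43.28°
∠(j34 + 120) = arctan(34/120) = 15.82°
∠H(j34) = 43.28° − 15.82° = 27.46°

|H| = 45.7 dB, ∠H = 27.5°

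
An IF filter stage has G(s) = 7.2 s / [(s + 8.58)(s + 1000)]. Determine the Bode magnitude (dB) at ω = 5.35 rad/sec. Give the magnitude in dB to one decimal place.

|j5.35| = 5.35
|j5.35 + 8.58| = √(5.35² + 8.58²) = 10.11
|j5.35 + 1000| = √(5.35² + 1000²) = 1000
|G(j5.35)| = 7.2 × 5.35 / (10.11 × 1000) = 0.0038095
20 log₁₀(0.0038095) = -48.38 dB

-48.4 dB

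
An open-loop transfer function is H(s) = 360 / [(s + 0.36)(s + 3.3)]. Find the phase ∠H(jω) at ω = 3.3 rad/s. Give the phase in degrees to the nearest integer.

∠(j3.3 + 0.36) = arctan(3.3/0.36) = 83.77°
∠(j3.3 + 3.3) = arctan(3.3/3.3) = 45.00°
∠H(j3.3) = − (83.77° + 45.00°) = -128.77°

-129°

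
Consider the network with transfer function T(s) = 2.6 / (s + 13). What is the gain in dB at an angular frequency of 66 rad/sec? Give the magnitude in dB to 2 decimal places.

-28.26 dB

|j66 + 13| = √(66² + 13²) = 67.27
|T(j66)| = 2.6 / 67.27 = 0.038651
20 log₁₀(0.038651) = -28.257 dB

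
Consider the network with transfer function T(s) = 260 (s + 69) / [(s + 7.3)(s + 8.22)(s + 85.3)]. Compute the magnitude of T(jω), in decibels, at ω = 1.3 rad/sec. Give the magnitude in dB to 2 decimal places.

10.65 dB

|j1.3 + 69| = √(1.3² + 69²) = 69.01
|j1.3 + 7.3| = √(1.3² + 7.3²) = 7.415
|j1.3 + 8.22| = √(1.3² + 8.22²) = 8.322
|j1.3 + 85.3| = √(1.3² + 85.3²) = 85.31
|T(j1.3)| = 260 × 69.01 / (7.415 × 8.322 × 85.31) = 3.4085
20 log₁₀(3.4085) = 10.651 dB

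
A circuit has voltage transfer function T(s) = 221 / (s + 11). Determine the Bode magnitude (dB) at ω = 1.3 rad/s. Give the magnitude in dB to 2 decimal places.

|j1.3 + 11| = √(1.3² + 11²) = 11.08
|T(j1.3)| = 221 / 11.08 = 19.952
20 log₁₀(19.952) = 26.000 dB

26.00 dB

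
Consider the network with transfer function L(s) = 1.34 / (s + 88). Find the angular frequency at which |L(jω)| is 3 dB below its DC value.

88 rad/s

For a single-pole low-pass, the −3 dB point is at the pole: ω = 88 rad/s.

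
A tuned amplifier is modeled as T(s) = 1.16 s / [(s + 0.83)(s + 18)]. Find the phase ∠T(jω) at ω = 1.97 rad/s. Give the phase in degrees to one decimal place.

∠(j1.97) = 90.00°
∠(j1.97 + 0.83) = arctan(1.97/0.83) = 67.15°
∠(j1.97 + 18) = arctan(1.97/18) = 6.25°
∠T(j1.97) = 90.00° − (67.15° + 6.25°) = 16.60°

16.6°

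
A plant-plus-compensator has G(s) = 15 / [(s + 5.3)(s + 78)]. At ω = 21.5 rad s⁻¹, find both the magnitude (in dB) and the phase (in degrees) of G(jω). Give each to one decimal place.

|j21.5 + 5.3| = √(21.5² + 5.3²) = 22.14
|j21.5 + 78| = √(21.5² + 78²) = 80.91
|G(j21.5)| = 15 / (22.14 × 80.91) = 0.0083723
20 log₁₀(0.0083723) = -41.54 dB
∠(j21.5 + 5.3) = arctan(21.5/5.3) = 76.15°
∠(j21.5 + 78) = arctan(21.5/78) = 15.41°
∠G(j21.5) = − (76.15° + 15.41°) = -91.56°

|G| = -41.5 dB, ∠G = -91.6 deg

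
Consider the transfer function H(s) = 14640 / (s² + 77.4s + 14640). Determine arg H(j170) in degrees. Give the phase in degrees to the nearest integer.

-137 deg

∠[(j170)² + 77.4(j170) + 14640] = ∠[-14260 + j13158] = 137.30°
∠H(j170) = −137.30° = -137.30°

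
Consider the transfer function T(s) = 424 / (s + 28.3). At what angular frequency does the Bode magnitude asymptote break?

The single real pole at s = −28.3 gives a corner at ω = 28.3 rad/s.

28.3 rad/s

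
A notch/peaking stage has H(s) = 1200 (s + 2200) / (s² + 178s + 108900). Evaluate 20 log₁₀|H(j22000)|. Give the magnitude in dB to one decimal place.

-25.2 dB

|j22000 + 2200| = √(22000² + 2200²) = 2.211e+04
|(j22000)² + 178(j22000) + 108900| = |-4.8389e+08 + j3.916e+06| = 4.839e+08
|H(j22000)| = 1200 × 2.211e+04 / 4.839e+08 = 0.054828
20 log₁₀(0.054828) = -25.22 dB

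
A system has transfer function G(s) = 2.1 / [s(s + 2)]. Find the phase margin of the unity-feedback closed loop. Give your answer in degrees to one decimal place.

64.6 deg

Gain crossover: |G(jω)| = 1 at ω ≈ 0.949 rad/s.
∠G(j0.949) = −90° − arctan(0.949/2) ≈ -115.38°
PM = 180° + (-115.38°) = 64.62°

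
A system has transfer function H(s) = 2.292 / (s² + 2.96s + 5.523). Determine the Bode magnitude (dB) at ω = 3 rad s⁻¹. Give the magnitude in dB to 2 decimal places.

|(j3)² + 2.96(j3) + 5.523| = |-3.477 + j8.88| = 9.536
|H(j3)| = 2.292 / 9.536 = 0.24034
20 log₁₀(0.24034) = -12.383 dB

-12.38 dB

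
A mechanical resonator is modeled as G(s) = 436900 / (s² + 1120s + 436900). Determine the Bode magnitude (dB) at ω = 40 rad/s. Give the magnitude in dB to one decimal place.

|(j40)² + 1120(j40) + 436900| = |4.353e+05 + j44800| = 4.376e+05
|G(j40)| = 436900 / 4.376e+05 = 0.9984
20 log₁₀(0.9984) = -0.01 dB

-0.0 dB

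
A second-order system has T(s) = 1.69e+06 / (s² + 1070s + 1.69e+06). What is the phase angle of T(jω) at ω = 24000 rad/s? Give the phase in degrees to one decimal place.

∠[(j24000)² + 1070(j24000) + 1.69e+06] = ∠[-5.7431e+08 + j2.568e+07] = 177.44°
∠T(j24000) = −177.44° = -177.44°

-177.4°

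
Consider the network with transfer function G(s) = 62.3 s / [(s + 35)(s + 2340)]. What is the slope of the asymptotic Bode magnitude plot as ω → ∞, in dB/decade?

With 1 zero and 2 poles, the high-frequency asymptotic slope is 20 × (1 − 2) = -20 dB/decade.

-20 dB/decade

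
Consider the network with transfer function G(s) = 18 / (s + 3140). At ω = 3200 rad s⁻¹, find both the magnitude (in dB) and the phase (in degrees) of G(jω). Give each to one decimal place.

|G| = -47.9 dB, ∠G = -45.5°

|j3200 + 3140| = √(3200² + 3140²) = 4483
|G(j3200)| = 18 / 4483 = 0.0040149
20 log₁₀(0.0040149) = -47.93 dB
∠(j3200 + 3140) = arctan(3200/3140) = 45.54°
∠G(j3200) = −45.54° = -45.54°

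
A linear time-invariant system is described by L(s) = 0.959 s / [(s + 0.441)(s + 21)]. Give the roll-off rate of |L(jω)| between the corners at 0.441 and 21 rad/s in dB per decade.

In this band the factors already past their corner are: 1 differentiator zero, pole at 0.441; net slope = 0 dB/decade.

0 dB/decade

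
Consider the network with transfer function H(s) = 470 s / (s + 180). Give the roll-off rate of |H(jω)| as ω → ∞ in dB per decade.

0 dB/decade

With 1 zero and 1 pole, the high-frequency asymptotic slope is 20 × (1 − 1) = 0 dB/decade.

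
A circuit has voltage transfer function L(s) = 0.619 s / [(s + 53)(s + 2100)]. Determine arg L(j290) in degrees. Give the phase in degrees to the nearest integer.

2°

∠(j290) = 90.00°
∠(j290 + 53) = arctan(290/53) = 79.64°
∠(j290 + 2100) = arctan(290/2100) = 7.86°
∠L(j290) = 90.00° − (79.64° + 7.86°) = 2.49°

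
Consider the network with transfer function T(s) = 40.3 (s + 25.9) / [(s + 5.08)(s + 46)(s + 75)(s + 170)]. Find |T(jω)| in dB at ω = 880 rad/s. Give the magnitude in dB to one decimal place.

|j880 + 25.9| = √(880² + 25.9²) = 880.4
|j880 + 5.08| = √(880² + 5.08²) = 880
|j880 + 46| = √(880² + 46²) = 881.2
|j880 + 75| = √(880² + 75²) = 883.2
|j880 + 170| = √(880² + 170²) = 896.3
|T(j880)| = 40.3 × 880.4 / (880 × 881.2 × 883.2 × 896.3) = 5.7799e-08
20 log₁₀(5.7799e-08) = -144.76 dB

-144.8 dB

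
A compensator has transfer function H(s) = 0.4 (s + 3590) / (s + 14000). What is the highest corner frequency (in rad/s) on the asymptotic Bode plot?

Break frequencies occur at each pole and zero magnitude: 3590 rad/s, 14000 rad/s.
The highest is 14000 rad/s.

14000 rad/s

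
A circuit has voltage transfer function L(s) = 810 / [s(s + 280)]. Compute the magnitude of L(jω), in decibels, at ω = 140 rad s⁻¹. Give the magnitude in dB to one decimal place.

-34.7 dB

|j140 + 280| = √(140² + 280²) = 313
|j140| = 140
|L(j140)| = 810 / (313 × 140) = 0.018482
20 log₁₀(0.018482) = -34.67 dB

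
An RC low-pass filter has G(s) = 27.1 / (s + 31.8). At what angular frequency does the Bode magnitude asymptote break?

31.8 rad/s

The single real pole at s = −31.8 gives a corner at ω = 31.8 rad/s.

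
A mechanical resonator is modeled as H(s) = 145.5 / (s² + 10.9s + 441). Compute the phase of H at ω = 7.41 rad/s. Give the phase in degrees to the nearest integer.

-12°

∠[(j7.41)² + 10.9(j7.41) + 441] = ∠[386.09 + j80.769] = 11.82°
∠H(j7.41) = −11.82° = -11.82°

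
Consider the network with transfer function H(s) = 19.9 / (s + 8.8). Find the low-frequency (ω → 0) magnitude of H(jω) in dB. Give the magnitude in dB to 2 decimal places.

H(0) = 19.9 / 8.8 = 2.2614
20 log₁₀(2.2614) = 7.087 dB

7.09 dB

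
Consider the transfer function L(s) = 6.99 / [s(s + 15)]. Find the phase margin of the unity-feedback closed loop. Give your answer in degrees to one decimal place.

Gain crossover: |L(jω)| = 1 at ω ≈ 0.466 rad s⁻¹.
∠L(j0.466) = −90° − arctan(0.466/15) ≈ -91.78°
PM = 180° + (-91.78°) = 88.22°

88.2°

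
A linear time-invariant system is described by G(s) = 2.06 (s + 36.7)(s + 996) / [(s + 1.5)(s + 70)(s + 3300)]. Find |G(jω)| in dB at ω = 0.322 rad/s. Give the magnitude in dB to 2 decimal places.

|j0.322 + 36.7| = √(0.322² + 36.7²) = 36.7
|j0.322 + 996| = √(0.322² + 996²) = 996
|j0.322 + 1.5| = √(0.322² + 1.5²) = 1.534
|j0.322 + 70| = √(0.322² + 70²) = 70
|j0.322 + 3300| = √(0.322² + 3300²) = 3300
|G(j0.322)| = 2.06 × 36.7 × 996 / (1.534 × 70 × 3300) = 0.21248
20 log₁₀(0.21248) = -13.454 dB

-13.45 dB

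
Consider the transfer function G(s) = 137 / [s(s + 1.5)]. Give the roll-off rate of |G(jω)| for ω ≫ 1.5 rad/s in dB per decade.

-40 dB/decade

With 0 zeros and 2 poles, the high-frequency asymptotic slope is 20 × (0 − 2) = -40 dB/decade.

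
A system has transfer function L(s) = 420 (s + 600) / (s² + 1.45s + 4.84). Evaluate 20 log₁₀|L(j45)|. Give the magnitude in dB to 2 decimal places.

|j45 + 600| = √(45² + 600²) = 601.7
|(j45)² + 1.45(j45) + 4.84| = |-2020.2 + j65.25| = 2021
|L(j45)| = 420 × 601.7 / 2021 = 125.03
20 log₁₀(125.03) = 41.940 dB

41.94 dB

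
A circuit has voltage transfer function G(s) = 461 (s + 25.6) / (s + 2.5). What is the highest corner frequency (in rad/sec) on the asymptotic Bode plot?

Break frequencies occur at each pole and zero magnitude: 2.5 rad/sec, 25.6 rad/sec.
The highest is 25.6 rad/sec.

25.6 rad/sec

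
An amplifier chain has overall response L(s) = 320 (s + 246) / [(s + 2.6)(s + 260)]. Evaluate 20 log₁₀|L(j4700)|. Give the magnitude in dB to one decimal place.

-23.3 dB

|j4700 + 246| = √(4700² + 246²) = 4706
|j4700 + 2.6| = √(4700² + 2.6²) = 4700
|j4700 + 260| = √(4700² + 260²) = 4707
|L(j4700)| = 320 × 4706 / (4700 × 4707) = 0.068074
20 log₁₀(0.068074) = -23.34 dB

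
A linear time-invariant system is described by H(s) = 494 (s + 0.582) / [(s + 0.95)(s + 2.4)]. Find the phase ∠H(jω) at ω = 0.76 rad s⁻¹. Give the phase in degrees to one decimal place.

-3.7°

∠(j0.76 + 0.582) = arctan(0.76/0.582) = 52.56°
∠(j0.76 + 0.95) = arctan(0.76/0.95) = 38.66°
∠(j0.76 + 2.4) = arctan(0.76/2.4) = 17.57°
∠H(j0.76) = 52.56° − (38.66° + 17.57°) = -3.68°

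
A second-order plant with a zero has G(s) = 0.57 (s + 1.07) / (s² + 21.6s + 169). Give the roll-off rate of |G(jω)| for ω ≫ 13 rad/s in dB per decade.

With 1 zero and 2 poles, the high-frequency asymptotic slope is 20 × (1 − 2) = -20 dB/decade.

-20 dB/decade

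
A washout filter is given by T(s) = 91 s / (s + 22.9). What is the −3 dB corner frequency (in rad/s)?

For a single-pole high-pass, the −3 dB point is at the pole: ω = 22.9 rad/s.

22.9 rad/s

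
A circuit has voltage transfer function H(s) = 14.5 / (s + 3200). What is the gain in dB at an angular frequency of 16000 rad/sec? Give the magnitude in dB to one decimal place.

|j16000 + 3200| = √(16000² + 3200²) = 1.632e+04
|H(j16000)| = 14.5 / 1.632e+04 = 0.00088865
20 log₁₀(0.00088865) = -61.03 dB

-61.0 dB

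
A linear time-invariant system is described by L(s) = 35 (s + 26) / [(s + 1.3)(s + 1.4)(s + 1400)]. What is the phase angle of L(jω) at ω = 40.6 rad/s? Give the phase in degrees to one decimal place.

-120.5 deg

∠(j40.6 + 26) = arctan(40.6/26) = 57.36°
∠(j40.6 + 1.3) = arctan(40.6/1.3) = 88.17°
∠(j40.6 + 1.4) = arctan(40.6/1.4) = 88.03°
∠(j40.6 + 1400) = arctan(40.6/1400) = 1.66°
∠L(j40.6) = 57.36° − (88.17° + 88.03° + 1.66°) = -120.49°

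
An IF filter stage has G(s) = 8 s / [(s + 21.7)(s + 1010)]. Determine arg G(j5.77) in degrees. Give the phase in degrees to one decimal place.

∠(j5.77) = 90.00°
∠(j5.77 + 21.7) = arctan(5.77/21.7) = 14.89°
∠(j5.77 + 1010) = arctan(5.77/1010) = 0.33°
∠G(j5.77) = 90.00° − (14.89° + 0.33°) = 74.78°

74.8°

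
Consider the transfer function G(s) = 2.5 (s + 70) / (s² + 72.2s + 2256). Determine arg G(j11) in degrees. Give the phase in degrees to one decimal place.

-11.5 deg

∠(j11 + 70) = arctan(11/70) = 8.93°
∠[(j11)² + 72.2(j11) + 2256] = ∠[2135 + j794.2] = 20.40°
∠G(j11) = 8.93° − 20.40° = -11.47°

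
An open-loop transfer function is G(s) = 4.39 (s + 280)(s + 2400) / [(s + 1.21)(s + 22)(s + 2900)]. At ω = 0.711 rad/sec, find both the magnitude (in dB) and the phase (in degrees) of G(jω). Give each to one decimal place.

|j0.711 + 280| = √(0.711² + 280²) = 280
|j0.711 + 2400| = √(0.711² + 2400²) = 2400
|j0.711 + 1.21| = √(0.711² + 1.21²) = 1.403
|j0.711 + 22| = √(0.711² + 22²) = 22.01
|j0.711 + 2900| = √(0.711² + 2900²) = 2900
|G(j0.711)| = 4.39 × 280 × 2400 / (1.403 × 22.01 × 2900) = 32.93
20 log₁₀(32.93) = 30.35 dB
∠(j0.711 + 280) = arctan(0.711/280) = 0.15°
∠(j0.711 + 2400) = arctan(0.711/2400) = 0.02°
∠(j0.711 + 1.21) = arctan(0.711/1.21) = 30.44°
∠(j0.711 + 22) = arctan(0.711/22) = 1.85°
∠(j0.711 + 2900) = arctan(0.711/2900) = 0.01°
∠G(j0.711) = 0.15° + 0.02° − (30.44° + 1.85° + 0.01°) = -32.14°

|G| = 30.4 dB, ∠G = -32.1 deg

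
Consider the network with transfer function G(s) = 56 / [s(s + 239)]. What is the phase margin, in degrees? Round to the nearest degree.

90°

Gain crossover: |G(jω)| = 1 at ω ≈ 0.234 rad s⁻¹.
∠G(j0.234) = −90° − arctan(0.234/239) ≈ -90.06°
PM = 180° + (-90.06°) = 89.94°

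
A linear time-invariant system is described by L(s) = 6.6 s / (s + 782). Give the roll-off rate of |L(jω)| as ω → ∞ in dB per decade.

0 dB/decade

With 1 zero and 1 pole, the high-frequency asymptotic slope is 20 × (1 − 1) = 0 dB/decade.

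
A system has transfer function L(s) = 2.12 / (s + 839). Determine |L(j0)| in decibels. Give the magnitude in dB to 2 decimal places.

-51.95 dB

L(0) = 2.12 / 839 = 0.0025268
20 log₁₀(0.0025268) = -51.949 dB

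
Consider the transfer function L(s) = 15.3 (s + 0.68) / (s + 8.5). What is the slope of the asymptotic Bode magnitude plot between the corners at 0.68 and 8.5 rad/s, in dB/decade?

20 dB/decade

In this band the factors already past their corner are: zero at 0.68; net slope = 20 dB/decade.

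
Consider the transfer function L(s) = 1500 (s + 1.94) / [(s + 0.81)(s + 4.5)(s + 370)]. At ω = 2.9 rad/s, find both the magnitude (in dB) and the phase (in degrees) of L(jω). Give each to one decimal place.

|j2.9 + 1.94| = √(2.9² + 1.94²) = 3.489
|j2.9 + 0.81| = √(2.9² + 0.81²) = 3.011
|j2.9 + 4.5| = √(2.9² + 4.5²) = 5.354
|j2.9 + 370| = √(2.9² + 370²) = 370
|L(j2.9)| = 1500 × 3.489 / (3.011 × 5.354 × 370) = 0.87748
20 log₁₀(0.87748) = -1.14 dB
∠(j2.9 + 1.94) = arctan(2.9/1.94) = 56.22°
∠(j2.9 + 0.81) = arctan(2.9/0.81) = 74.39°
∠(j2.9 + 4.5) = arctan(2.9/4.5) = 32.80°
∠(j2.9 + 370) = arctan(2.9/370) = 0.45°
∠L(j2.9) = 56.22° − (74.39° + 32.80° + 0.45°) = -51.42°

|L| = -1.1 dB, ∠L = -51.4°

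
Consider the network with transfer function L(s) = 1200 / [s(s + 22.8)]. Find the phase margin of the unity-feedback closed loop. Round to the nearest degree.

36°

Gain crossover: |L(jω)| = 1 at ω ≈ 31.1 rad/sec.
∠L(j31.1) = −90° − arctan(31.1/22.8) ≈ -143.76°
PM = 180° + (-143.76°) = 36.24°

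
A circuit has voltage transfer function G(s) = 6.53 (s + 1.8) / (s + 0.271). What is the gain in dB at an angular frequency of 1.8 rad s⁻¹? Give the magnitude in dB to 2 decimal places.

|j1.8 + 1.8| = √(1.8² + 1.8²) = 2.546
|j1.8 + 0.271| = √(1.8² + 0.271²) = 1.82
|G(j1.8)| = 6.53 × 2.546 / 1.82 = 9.1319
20 log₁₀(9.1319) = 19.211 dB

19.21 dB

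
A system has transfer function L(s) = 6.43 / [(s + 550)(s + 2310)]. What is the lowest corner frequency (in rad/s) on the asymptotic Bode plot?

550 rad/s

Break frequencies occur at each pole and zero magnitude: 550 rad/s, 2310 rad/s.
The lowest is 550 rad/s.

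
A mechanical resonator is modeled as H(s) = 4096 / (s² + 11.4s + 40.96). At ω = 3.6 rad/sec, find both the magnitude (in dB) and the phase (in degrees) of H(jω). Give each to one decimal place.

|H| = 38.3 dB, ∠H = -55.7°

|(j3.6)² + 11.4(j3.6) + 40.96| = |28 + j41.04| = 49.68
|H(j3.6)| = 4096 / 49.68 = 82.445
20 log₁₀(82.445) = 38.32 dB
∠[(j3.6)² + 11.4(j3.6) + 40.96] = ∠[28 + j41.04] = 55.70°
∠H(j3.6) = −55.70° = -55.70°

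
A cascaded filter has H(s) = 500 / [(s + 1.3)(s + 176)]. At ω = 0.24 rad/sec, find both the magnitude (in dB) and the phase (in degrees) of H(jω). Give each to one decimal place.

|j0.24 + 1.3| = √(0.24² + 1.3²) = 1.322
|j0.24 + 176| = √(0.24² + 176²) = 176
|H(j0.24)| = 500 / (1.322 × 176) = 2.149
20 log₁₀(2.149) = 6.64 dB
∠(j0.24 + 1.3) = arctan(0.24/1.3) = 10.46°
∠(j0.24 + 176) = arctan(0.24/176) = 0.08°
∠H(j0.24) = − (10.46° + 0.08°) = -10.54°

|H| = 6.6 dB, ∠H = -10.5°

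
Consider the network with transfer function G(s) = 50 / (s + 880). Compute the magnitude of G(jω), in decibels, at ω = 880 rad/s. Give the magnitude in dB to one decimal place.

|j880 + 880| = √(880² + 880²) = 1245
|G(j880)| = 50 / 1245 = 0.040177
20 log₁₀(0.040177) = -27.92 dB

-27.9 dB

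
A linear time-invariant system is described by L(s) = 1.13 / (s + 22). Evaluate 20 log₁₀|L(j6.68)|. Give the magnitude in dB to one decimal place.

-26.2 dB

|j6.68 + 22| = √(6.68² + 22²) = 22.99
|L(j6.68)| = 1.13 / 22.99 = 0.049148
20 log₁₀(0.049148) = -26.17 dB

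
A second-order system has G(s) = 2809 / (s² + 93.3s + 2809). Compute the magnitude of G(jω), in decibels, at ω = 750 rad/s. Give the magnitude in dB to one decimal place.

|(j750)² + 93.3(j750) + 2809| = |-5.5969e+05 + j69975| = 5.64e+05
|G(j750)| = 2809 / 5.64e+05 = 0.0049801
20 log₁₀(0.0049801) = -46.06 dB

-46.1 dB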